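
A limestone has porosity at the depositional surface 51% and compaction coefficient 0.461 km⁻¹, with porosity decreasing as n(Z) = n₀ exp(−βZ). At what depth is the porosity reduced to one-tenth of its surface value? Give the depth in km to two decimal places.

4.99 km

n/n₀ = 1/10 ⇒ exp(−β·Z) = 1/10 ⇒ Z = ln(10) / β
Z = 2.3026 / 0.461 = 4.995 km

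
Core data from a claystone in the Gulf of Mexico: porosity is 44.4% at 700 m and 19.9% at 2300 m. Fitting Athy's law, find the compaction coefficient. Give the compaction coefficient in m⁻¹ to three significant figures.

0.000502 m⁻¹

Working in km (1 km = 1000 m; k in km⁻¹ = k in m⁻¹ × 1000):
Athy: n(z) = n₀ e^(−kz) ⇒ n₁/n₂ = e^{k(z₂−z₁)} ⇒ k = ln(n₁/n₂)/(z₂−z₁)
k = ln(0.444/0.199) / (2.3 − 0.7) = ln(2.231) / 1.6 = 0.8025 / 1.6 = 0.5016 km⁻¹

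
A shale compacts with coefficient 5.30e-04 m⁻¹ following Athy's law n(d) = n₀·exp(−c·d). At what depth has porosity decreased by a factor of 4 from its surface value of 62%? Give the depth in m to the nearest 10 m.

2620 m

Working in km (1 km = 1000 m; c in km⁻¹ = c in m⁻¹ × 1000):
n/n₀ = 1/4 ⇒ exp(−c·d) = 1/4 ⇒ d = ln(4) / c
d = 1.3863 / 0.53 = 2.616 km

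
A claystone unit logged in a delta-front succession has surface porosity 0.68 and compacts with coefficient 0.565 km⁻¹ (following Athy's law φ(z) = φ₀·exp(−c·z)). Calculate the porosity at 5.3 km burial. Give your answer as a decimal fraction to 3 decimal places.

φ = φ₀·exp(−c·z) = 0.68 × exp(−0.565 × 5.3) = 0.68 × exp(−2.994)
  = 0.68 × 0.0501 = 0.0340

0.034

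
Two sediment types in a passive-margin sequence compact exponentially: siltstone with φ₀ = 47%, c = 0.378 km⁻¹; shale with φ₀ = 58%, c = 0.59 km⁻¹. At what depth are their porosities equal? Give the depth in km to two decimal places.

Set φ₀ₐ e^(−cₐZ) = φ₀ᵦ e^(−cᵦZ) ⇒ ln(φ₀ₐ/φ₀ᵦ) = (cₐ − cᵦ)·Z
Z = ln(0.47/0.58) / (0.378 − 0.59) = -0.2103 / -0.212 = 0.992 km

0.99 km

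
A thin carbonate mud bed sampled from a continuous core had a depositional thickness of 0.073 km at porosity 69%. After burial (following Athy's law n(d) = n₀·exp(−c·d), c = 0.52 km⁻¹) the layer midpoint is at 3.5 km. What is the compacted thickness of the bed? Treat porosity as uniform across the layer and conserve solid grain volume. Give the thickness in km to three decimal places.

0.025 km

Porosity at 3.5 km: n = 0.69·exp(−0.52×3.5) = 0.1118
Solid-volume conservation: h(1−n) = h₀(1−n₀) ⇒ h = h₀·(1−n₀)/(1−n)
h = 0.073 × (1 − 0.69)/(1 − 0.1118) = 0.073 × 0.3490 = 0.0255 km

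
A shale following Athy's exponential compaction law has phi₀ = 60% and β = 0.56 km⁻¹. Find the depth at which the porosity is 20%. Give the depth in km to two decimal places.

1.96 km

Invert Athy's law: Z = ln(phi₀/phi) / β
Z = ln(0.6/0.2) / 0.56 = ln(3) / 0.56 = 1.0986 / 0.56 = 1.962 km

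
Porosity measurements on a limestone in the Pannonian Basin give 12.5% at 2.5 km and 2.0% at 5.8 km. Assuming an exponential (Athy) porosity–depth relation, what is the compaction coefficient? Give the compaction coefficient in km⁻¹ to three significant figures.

0.555 km⁻¹

Athy: φ(z) = φ₀ e^(−cz) ⇒ φ₁/φ₂ = e^{c(z₂−z₁)} ⇒ c = ln(φ₁/φ₂)/(z₂−z₁)
c = ln(0.125/0.02) / (5.8 − 2.5) = ln(6.25) / 3.3 = 1.8326 / 3.3 = 0.5553 km⁻¹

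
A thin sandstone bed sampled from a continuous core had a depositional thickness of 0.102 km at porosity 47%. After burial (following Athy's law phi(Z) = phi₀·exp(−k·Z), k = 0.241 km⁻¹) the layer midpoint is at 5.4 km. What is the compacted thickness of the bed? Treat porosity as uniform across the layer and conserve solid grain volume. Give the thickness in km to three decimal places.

Porosity at 5.4 km: phi = 0.47·exp(−0.241×5.4) = 0.1279
Solid-volume conservation: h(1−phi) = h₀(1−phi₀) ⇒ h = h₀·(1−phi₀)/(1−phi)
h = 0.102 × (1 − 0.47)/(1 − 0.1279) = 0.102 × 0.6077 = 0.0620 km

0.062 km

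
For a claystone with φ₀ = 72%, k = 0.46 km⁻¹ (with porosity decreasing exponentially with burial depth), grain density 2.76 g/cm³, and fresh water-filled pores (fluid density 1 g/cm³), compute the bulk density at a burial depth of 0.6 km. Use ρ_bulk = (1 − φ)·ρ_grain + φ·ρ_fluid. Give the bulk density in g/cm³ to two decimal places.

1.80 g/cm³

Porosity at depth: φ = 0.72·exp(−0.46×0.6) = 0.72×0.7588 = 0.5463
Bulk density: ρ_b = (1−φ)ρ_g + φ·ρ_f = 0.4537×2.76 + 0.5463×1
       = 1.252 + 0.546 = 1.798 g/cm³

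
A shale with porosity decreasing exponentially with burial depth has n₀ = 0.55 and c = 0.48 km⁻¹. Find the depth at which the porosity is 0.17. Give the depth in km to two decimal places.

2.45 km

Invert Athy's law: z = ln(n₀/n) / c
z = ln(0.55/0.17) / 0.48 = ln(3.235) / 0.48 = 1.1741 / 0.48 = 2.446 km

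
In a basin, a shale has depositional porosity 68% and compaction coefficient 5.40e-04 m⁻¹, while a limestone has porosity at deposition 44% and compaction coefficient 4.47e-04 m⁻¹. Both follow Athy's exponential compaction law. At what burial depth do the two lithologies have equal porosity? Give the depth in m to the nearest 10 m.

4680 m

Working in km (1 km = 1000 m; c in km⁻¹ = c in m⁻¹ × 1000):
Set n₀ₐ e^(−cₐd) = n₀ᵦ e^(−cᵦd) ⇒ ln(n₀ₐ/n₀ᵦ) = (cₐ − cᵦ)·d
d = ln(0.68/0.44) / (0.54 − 0.447) = 0.4353 / 0.093 = 4.681 km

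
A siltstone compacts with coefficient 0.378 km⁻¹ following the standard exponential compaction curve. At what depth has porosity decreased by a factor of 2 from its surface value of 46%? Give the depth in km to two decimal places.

1.83 km

n/n₀ = 1/2 ⇒ exp(−k·d) = 1/2 ⇒ d = ln(2) / k
d = 0.6931 / 0.378 = 1.834 km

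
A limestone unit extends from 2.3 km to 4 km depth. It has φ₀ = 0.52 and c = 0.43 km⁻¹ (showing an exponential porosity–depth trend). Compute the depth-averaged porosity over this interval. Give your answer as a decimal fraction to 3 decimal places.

0.137

⟨φ⟩ = (1/(Z₂−Z₁)) ∫ φ₀ e^(−cZ) dZ = φ₀·(e^(−c·Z₁) − e^(−c·Z₂)) / (c·(Z₂−Z₁))
e^(−0.43×2.3) = 0.3719; e^(−0.43×4) = 0.1791
⟨φ⟩ = 0.52 × (0.3719 − 0.1791) / (0.43 × 1.7) = 0.52 × 0.2639 = 0.1372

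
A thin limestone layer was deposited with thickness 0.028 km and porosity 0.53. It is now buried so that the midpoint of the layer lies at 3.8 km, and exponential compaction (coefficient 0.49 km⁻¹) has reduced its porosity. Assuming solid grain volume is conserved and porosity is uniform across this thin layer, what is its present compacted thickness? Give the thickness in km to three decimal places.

0.014 km

Porosity at 3.8 km: phi = 0.53·exp(−0.49×3.8) = 0.0823
Solid-volume conservation: h(1−phi) = h₀(1−phi₀) ⇒ h = h₀·(1−phi₀)/(1−phi)
h = 0.028 × (1 − 0.53)/(1 − 0.0823) = 0.028 × 0.5122 = 0.0143 km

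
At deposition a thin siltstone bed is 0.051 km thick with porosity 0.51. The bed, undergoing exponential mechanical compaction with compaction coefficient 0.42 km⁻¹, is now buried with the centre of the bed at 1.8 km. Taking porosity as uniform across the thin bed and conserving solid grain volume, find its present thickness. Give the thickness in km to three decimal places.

0.033 km

Porosity at 1.8 km: n = 0.51·exp(−0.42×1.8) = 0.2395
Solid-volume conservation: h(1−n) = h₀(1−n₀) ⇒ h = h₀·(1−n₀)/(1−n)
h = 0.051 × (1 − 0.51)/(1 − 0.2395) = 0.051 × 0.6443 = 0.0329 km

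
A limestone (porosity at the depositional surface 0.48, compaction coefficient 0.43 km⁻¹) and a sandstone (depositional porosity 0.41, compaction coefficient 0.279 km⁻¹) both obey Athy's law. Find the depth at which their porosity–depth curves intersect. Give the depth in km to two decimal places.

Set n₀ₐ e^(−kₐZ) = n₀ᵦ e^(−kᵦZ) ⇒ ln(n₀ₐ/n₀ᵦ) = (kₐ − kᵦ)·Z
Z = ln(0.48/0.41) / (0.43 − 0.279) = 0.1576 / 0.151 = 1.044 km

1.04 km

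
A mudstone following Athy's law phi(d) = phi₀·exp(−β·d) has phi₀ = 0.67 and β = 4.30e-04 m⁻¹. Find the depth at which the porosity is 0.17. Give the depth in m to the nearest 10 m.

Working in km (1 km = 1000 m; β in km⁻¹ = β in m⁻¹ × 1000):
Invert Athy's law: d = ln(phi₀/phi) / β
d = ln(0.67/0.17) / 0.43 = ln(3.941) / 0.43 = 1.3715 / 0.43 = 3.189 km

3190 m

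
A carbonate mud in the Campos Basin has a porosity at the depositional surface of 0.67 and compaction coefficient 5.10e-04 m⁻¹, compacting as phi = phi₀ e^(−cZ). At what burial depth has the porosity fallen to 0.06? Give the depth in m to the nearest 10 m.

4730 m

Working in km (1 km = 1000 m; c in km⁻¹ = c in m⁻¹ × 1000):
Invert Athy's law: Z = ln(phi₀/phi) / c
Z = ln(0.67/0.06) / 0.51 = ln(11.17) / 0.51 = 2.4129 / 0.51 = 4.731 km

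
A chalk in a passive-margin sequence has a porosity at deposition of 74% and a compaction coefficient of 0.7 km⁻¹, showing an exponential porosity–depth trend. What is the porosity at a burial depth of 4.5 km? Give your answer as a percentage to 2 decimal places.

3.17%

n = n₀·exp(−β·z) = 0.74 × exp(−0.7 × 4.5) = 0.74 × exp(−3.15)
  = 0.74 × 0.0429 = 0.0317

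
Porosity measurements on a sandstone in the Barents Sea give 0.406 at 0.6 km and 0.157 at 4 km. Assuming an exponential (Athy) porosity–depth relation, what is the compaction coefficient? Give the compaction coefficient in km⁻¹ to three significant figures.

0.279 km⁻¹

Athy: n(z) = n₀ e^(−βz) ⇒ n₁/n₂ = e^{β(z₂−z₁)} ⇒ β = ln(n₁/n₂)/(z₂−z₁)
β = ln(0.406/0.157) / (4 − 0.6) = ln(2.586) / 3.4 = 0.9501 / 3.4 = 0.2794 km⁻¹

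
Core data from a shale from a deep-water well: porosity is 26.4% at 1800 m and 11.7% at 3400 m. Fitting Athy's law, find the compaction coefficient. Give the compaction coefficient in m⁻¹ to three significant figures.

0.000509 m⁻¹

Working in km (1 km = 1000 m; β in km⁻¹ = β in m⁻¹ × 1000):
Athy: n(d) = n₀ e^(−βd) ⇒ n₁/n₂ = e^{β(d₂−d₁)} ⇒ β = ln(n₁/n₂)/(d₂−d₁)
β = ln(0.264/0.117) / (3.4 − 1.8) = ln(2.256) / 1.6 = 0.8138 / 1.6 = 0.5086 km⁻¹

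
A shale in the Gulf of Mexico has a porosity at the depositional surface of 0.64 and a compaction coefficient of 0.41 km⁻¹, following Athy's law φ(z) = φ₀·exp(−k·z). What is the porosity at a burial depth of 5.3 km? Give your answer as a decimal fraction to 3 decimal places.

φ = φ₀·exp(−k·z) = 0.64 × exp(−0.41 × 5.3) = 0.64 × exp(−2.173)
  = 0.64 × 0.1138 = 0.0729

0.073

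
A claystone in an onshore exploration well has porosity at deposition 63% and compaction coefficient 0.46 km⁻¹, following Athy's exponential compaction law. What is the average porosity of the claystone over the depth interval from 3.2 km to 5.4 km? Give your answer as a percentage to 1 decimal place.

⟨φ⟩ = (1/(z₂−z₁)) ∫ φ₀ e^(−cz) dz = φ₀·(e^(−c·z₁) − e^(−c·z₂)) / (c·(z₂−z₁))
e^(−0.46×3.2) = 0.2295; e^(−0.46×5.4) = 0.0834
⟨φ⟩ = 0.63 × (0.2295 − 0.0834) / (0.46 × 2.2) = 0.63 × 0.1443 = 0.0909

9.1%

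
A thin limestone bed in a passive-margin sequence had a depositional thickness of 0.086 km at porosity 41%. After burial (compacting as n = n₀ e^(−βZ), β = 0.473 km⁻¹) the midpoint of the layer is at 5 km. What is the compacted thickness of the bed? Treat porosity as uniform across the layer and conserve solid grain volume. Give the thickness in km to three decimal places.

0.053 km

Porosity at 5 km: n = 0.41·exp(−0.473×5) = 0.0385
Solid-volume conservation: h(1−n) = h₀(1−n₀) ⇒ h = h₀·(1−n₀)/(1−n)
h = 0.086 × (1 − 0.41)/(1 − 0.0385) = 0.086 × 0.6136 = 0.0528 km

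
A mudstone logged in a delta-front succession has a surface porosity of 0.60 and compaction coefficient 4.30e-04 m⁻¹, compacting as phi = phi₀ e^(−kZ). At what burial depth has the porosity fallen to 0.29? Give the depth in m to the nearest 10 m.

1690 m

Working in km (1 km = 1000 m; k in km⁻¹ = k in m⁻¹ × 1000):
Invert Athy's law: Z = ln(phi₀/phi) / k
Z = ln(0.6/0.29) / 0.43 = ln(2.069) / 0.43 = 0.7270 / 0.43 = 1.691 km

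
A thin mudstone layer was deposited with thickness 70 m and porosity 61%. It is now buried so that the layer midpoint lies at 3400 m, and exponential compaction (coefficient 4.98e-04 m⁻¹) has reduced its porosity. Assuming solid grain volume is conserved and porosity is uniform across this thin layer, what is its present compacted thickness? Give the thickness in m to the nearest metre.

Working in km (1 km = 1000 m; k in km⁻¹ = k in m⁻¹ × 1000):
Porosity at 3.4 km: n = 0.61·exp(−0.498×3.4) = 0.1122
Solid-volume conservation: h(1−n) = h₀(1−n₀) ⇒ h = h₀·(1−n₀)/(1−n)
h = 0.07 × (1 − 0.61)/(1 − 0.1122) = 0.07 × 0.4393 = 0.0308 km

31 m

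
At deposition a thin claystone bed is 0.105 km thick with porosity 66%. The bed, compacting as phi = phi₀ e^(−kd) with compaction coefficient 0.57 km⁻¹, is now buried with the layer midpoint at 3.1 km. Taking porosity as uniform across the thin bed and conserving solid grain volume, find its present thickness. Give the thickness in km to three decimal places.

0.040 km

Porosity at 3.1 km: phi = 0.66·exp(−0.57×3.1) = 0.1128
Solid-volume conservation: h(1−phi) = h₀(1−phi₀) ⇒ h = h₀·(1−phi₀)/(1−phi)
h = 0.105 × (1 − 0.66)/(1 − 0.1128) = 0.105 × 0.3832 = 0.0402 km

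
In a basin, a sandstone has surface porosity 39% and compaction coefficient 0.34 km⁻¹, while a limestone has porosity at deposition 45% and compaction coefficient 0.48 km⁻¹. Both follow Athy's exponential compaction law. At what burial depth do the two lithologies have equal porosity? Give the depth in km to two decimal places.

Set φ₀ₐ e^(−cₐz) = φ₀ᵦ e^(−cᵦz) ⇒ ln(φ₀ₐ/φ₀ᵦ) = (cₐ − cᵦ)·z
z = ln(0.39/0.45) / (0.34 − 0.48) = -0.1431 / -0.14 = 1.022 km

1.02 km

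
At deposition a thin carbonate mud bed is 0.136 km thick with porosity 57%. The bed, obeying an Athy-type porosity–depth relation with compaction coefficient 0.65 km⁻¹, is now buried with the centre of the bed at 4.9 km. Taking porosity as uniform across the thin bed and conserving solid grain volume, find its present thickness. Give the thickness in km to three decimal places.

0.060 km

Porosity at 4.9 km: φ = 0.57·exp(−0.65×4.9) = 0.0236
Solid-volume conservation: h(1−φ) = h₀(1−φ₀) ⇒ h = h₀·(1−φ₀)/(1−φ)
h = 0.136 × (1 − 0.57)/(1 − 0.0236) = 0.136 × 0.4404 = 0.0599 km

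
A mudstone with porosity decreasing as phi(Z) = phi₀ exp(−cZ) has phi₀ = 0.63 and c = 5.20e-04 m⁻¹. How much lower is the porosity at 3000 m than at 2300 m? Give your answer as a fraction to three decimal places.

Working in km (1 km = 1000 m; c in km⁻¹ = c in m⁻¹ × 1000):
phi(2.3) = 0.63·e^(−0.52×2.3) = 0.1905
phi(3) = 0.63·e^(−0.52×3) = 0.1324
Δphi = 0.1905 − 0.1324 = 0.0581

0.058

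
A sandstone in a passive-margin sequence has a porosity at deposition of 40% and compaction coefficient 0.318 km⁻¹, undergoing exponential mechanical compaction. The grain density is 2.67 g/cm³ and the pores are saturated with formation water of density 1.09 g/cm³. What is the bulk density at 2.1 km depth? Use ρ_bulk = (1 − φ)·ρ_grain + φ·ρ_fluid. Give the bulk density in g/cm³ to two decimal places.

2.35 g/cm³

Porosity at depth: n = 0.4·exp(−0.318×2.1) = 0.4×0.5128 = 0.2051
Bulk density: ρ_b = (1−n)ρ_g + n·ρ_f = 0.7949×2.67 + 0.2051×1.09
       = 2.122 + 0.224 = 2.346 g/cm³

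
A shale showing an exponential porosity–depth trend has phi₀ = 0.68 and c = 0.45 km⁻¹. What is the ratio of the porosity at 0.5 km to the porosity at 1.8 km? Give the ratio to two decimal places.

phi(Z₁)/phi(Z₂) = e^(−c·Z₁)/e^(−c·Z₂) = e^{c(Z₂−Z₁)}
= exp(0.45 × 1.3) = exp(0.585) = 1.7950

1.79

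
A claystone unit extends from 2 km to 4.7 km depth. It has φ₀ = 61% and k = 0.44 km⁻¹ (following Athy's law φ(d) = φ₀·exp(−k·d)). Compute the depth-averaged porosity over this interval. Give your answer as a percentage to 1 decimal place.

14.8%

⟨φ⟩ = (1/(d₂−d₁)) ∫ φ₀ e^(−kd) dd = φ₀·(e^(−k·d₁) − e^(−k·d₂)) / (k·(d₂−d₁))
e^(−0.44×2) = 0.4148; e^(−0.44×4.7) = 0.1264
⟨φ⟩ = 0.61 × (0.4148 − 0.1264) / (0.44 × 2.7) = 0.61 × 0.2427 = 0.1481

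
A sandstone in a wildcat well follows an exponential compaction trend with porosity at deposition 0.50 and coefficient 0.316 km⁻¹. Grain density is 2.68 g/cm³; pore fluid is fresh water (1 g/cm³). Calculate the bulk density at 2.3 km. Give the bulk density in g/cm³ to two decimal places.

2.27 g/cm³

Porosity at depth: n = 0.5·exp(−0.316×2.3) = 0.5×0.4835 = 0.2417
Bulk density: ρ_b = (1−n)ρ_g + n·ρ_f = 0.7583×2.68 + 0.2417×1
       = 2.032 + 0.242 = 2.274 g/cm³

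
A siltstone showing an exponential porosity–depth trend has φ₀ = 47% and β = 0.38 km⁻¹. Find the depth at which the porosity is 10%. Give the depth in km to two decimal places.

Invert Athy's law: z = ln(φ₀/φ) / β
z = ln(0.47/0.1) / 0.38 = ln(4.7) / 0.38 = 1.5476 / 0.38 = 4.073 km

4.07 km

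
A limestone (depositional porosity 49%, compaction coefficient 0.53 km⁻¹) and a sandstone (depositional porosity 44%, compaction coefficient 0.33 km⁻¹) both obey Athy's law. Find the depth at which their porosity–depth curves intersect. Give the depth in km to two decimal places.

0.54 km

Set phi₀ₐ e^(−cₐz) = phi₀ᵦ e^(−cᵦz) ⇒ ln(phi₀ₐ/phi₀ᵦ) = (cₐ − cᵦ)·z
z = ln(0.49/0.44) / (0.53 − 0.33) = 0.1076 / 0.2 = 0.538 km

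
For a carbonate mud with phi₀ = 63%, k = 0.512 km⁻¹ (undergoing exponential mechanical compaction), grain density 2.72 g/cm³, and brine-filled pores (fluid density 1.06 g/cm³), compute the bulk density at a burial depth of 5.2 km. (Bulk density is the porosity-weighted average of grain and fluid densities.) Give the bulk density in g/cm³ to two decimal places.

Porosity at depth: phi = 0.63·exp(−0.512×5.2) = 0.63×0.0698 = 0.0440
Bulk density: ρ_b = (1−phi)ρ_g + phi·ρ_f = 0.9560×2.72 + 0.0440×1.06
       = 2.600 + 0.047 = 2.647 g/cm³

2.65 g/cm³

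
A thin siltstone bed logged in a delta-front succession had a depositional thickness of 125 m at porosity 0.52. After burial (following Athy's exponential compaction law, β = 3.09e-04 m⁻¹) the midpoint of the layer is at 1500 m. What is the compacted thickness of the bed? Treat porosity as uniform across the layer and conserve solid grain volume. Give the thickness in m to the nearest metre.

Working in km (1 km = 1000 m; β in km⁻¹ = β in m⁻¹ × 1000):
Porosity at 1.5 km: n = 0.52·exp(−0.309×1.5) = 0.3271
Solid-volume conservation: h(1−n) = h₀(1−n₀) ⇒ h = h₀·(1−n₀)/(1−n)
h = 0.125 × (1 − 0.52)/(1 − 0.3271) = 0.125 × 0.7134 = 0.0892 km

89 m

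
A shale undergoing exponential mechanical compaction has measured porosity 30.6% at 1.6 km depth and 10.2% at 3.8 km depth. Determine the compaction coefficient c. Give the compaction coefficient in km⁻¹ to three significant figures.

0.499 km⁻¹

Athy: n(z) = n₀ e^(−cz) ⇒ n₁/n₂ = e^{c(z₂−z₁)} ⇒ c = ln(n₁/n₂)/(z₂−z₁)
c = ln(0.306/0.102) / (3.8 − 1.6) = ln(3) / 2.2 = 1.0986 / 2.2 = 0.4994 km⁻¹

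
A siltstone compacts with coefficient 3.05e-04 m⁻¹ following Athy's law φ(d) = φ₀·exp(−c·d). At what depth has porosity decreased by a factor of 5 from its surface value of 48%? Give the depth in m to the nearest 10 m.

Working in km (1 km = 1000 m; c in km⁻¹ = c in m⁻¹ × 1000):
φ/φ₀ = 1/5 ⇒ exp(−c·d) = 1/5 ⇒ d = ln(5) / c
d = 1.6094 / 0.305 = 5.277 km

5280 m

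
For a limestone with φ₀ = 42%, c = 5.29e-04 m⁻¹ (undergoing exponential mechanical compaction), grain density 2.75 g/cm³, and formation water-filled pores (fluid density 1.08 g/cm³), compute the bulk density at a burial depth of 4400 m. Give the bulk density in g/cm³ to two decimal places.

2.68 g/cm³

Working in km (1 km = 1000 m; c in km⁻¹ = c in m⁻¹ × 1000):
Porosity at depth: φ = 0.42·exp(−0.529×4.4) = 0.42×0.0975 = 0.0410
Bulk density: ρ_b = (1−φ)ρ_g + φ·ρ_f = 0.9590×2.75 + 0.0410×1.08
       = 2.637 + 0.044 = 2.682 g/cm³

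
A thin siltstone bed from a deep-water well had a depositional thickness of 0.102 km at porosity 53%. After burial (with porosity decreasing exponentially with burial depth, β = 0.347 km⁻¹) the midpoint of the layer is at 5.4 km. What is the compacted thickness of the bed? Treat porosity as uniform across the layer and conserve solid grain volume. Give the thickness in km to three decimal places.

Porosity at 5.4 km: phi = 0.53·exp(−0.347×5.4) = 0.0814
Solid-volume conservation: h(1−phi) = h₀(1−phi₀) ⇒ h = h₀·(1−phi₀)/(1−phi)
h = 0.102 × (1 − 0.53)/(1 − 0.0814) = 0.102 × 0.5116 = 0.0522 km

0.052 km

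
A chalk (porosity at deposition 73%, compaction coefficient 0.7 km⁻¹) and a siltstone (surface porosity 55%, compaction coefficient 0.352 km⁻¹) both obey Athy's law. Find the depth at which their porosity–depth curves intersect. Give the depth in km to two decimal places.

Set n₀ₐ e^(−kₐd) = n₀ᵦ e^(−kᵦd) ⇒ ln(n₀ₐ/n₀ᵦ) = (kₐ − kᵦ)·d
d = ln(0.73/0.55) / (0.7 − 0.352) = 0.2831 / 0.348 = 0.814 km

0.81 km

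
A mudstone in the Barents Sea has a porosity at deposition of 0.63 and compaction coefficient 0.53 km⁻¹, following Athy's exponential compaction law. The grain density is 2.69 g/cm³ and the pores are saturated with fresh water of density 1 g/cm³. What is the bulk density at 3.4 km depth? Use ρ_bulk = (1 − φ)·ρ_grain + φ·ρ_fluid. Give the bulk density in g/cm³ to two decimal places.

2.51 g/cm³

Porosity at depth: φ = 0.63·exp(−0.53×3.4) = 0.63×0.1650 = 0.1039
Bulk density: ρ_b = (1−φ)ρ_g + φ·ρ_f = 0.8961×2.69 + 0.1039×1
       = 2.410 + 0.104 = 2.514 g/cm³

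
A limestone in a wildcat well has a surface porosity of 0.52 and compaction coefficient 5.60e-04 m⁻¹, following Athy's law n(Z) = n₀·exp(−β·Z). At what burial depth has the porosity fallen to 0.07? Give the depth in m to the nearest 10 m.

Working in km (1 km = 1000 m; β in km⁻¹ = β in m⁻¹ × 1000):
Invert Athy's law: Z = ln(n₀/n) / β
Z = ln(0.52/0.07) / 0.56 = ln(7.429) / 0.56 = 2.0053 / 0.56 = 3.581 km

3580 m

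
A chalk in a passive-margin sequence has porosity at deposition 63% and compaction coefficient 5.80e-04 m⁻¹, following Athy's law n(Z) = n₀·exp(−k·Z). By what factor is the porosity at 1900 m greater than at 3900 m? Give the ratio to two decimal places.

3.19

Working in km (1 km = 1000 m; k in km⁻¹ = k in m⁻¹ × 1000):
n(Z₁)/n(Z₂) = e^(−k·Z₁)/e^(−k·Z₂) = e^{k(Z₂−Z₁)}
= exp(0.58 × 2) = exp(1.16) = 3.1899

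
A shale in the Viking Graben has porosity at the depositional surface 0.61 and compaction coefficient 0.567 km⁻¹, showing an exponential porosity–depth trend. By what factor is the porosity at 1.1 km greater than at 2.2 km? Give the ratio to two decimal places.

1.87

n(d₁)/n(d₂) = e^(−k·d₁)/e^(−k·d₂) = e^{k(d₂−d₁)}
= exp(0.567 × 1.1) = exp(0.6237) = 1.8658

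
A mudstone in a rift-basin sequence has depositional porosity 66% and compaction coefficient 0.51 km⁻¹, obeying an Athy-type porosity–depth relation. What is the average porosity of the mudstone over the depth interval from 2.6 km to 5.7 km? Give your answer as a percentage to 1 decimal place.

⟨n⟩ = (1/(Z₂−Z₁)) ∫ n₀ e^(−kZ) dZ = n₀·(e^(−k·Z₁) − e^(−k·Z₂)) / (k·(Z₂−Z₁))
e^(−0.51×2.6) = 0.2655; e^(−0.51×5.7) = 0.0546
⟨n⟩ = 0.66 × (0.2655 − 0.0546) / (0.51 × 3.1) = 0.66 × 0.1334 = 0.0880

8.8%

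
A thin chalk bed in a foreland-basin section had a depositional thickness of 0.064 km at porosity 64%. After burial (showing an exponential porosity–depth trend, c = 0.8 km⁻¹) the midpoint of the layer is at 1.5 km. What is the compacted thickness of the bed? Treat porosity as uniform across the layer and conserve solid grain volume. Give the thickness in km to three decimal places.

Porosity at 1.5 km: phi = 0.64·exp(−0.8×1.5) = 0.1928
Solid-volume conservation: h(1−phi) = h₀(1−phi₀) ⇒ h = h₀·(1−phi₀)/(1−phi)
h = 0.064 × (1 − 0.64)/(1 − 0.1928) = 0.064 × 0.4460 = 0.0285 km

0.029 km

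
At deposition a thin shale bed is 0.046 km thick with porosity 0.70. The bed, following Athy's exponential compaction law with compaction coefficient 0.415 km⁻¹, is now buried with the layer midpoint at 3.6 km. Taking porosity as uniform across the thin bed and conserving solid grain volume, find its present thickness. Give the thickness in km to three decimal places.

Porosity at 3.6 km: phi = 0.7·exp(−0.415×3.6) = 0.1571
Solid-volume conservation: h(1−phi) = h₀(1−phi₀) ⇒ h = h₀·(1−phi₀)/(1−phi)
h = 0.046 × (1 − 0.7)/(1 − 0.1571) = 0.046 × 0.3559 = 0.0164 km

0.016 km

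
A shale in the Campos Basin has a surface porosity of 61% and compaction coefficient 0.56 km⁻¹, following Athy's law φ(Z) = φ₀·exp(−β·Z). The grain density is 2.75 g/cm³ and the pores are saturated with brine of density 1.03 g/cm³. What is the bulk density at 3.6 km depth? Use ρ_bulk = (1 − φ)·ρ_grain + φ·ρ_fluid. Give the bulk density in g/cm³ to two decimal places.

Porosity at depth: φ = 0.61·exp(−0.56×3.6) = 0.61×0.1332 = 0.0812
Bulk density: ρ_b = (1−φ)ρ_g + φ·ρ_f = 0.9188×2.75 + 0.0812×1.03
       = 2.527 + 0.084 = 2.610 g/cm³

2.61 g/cm³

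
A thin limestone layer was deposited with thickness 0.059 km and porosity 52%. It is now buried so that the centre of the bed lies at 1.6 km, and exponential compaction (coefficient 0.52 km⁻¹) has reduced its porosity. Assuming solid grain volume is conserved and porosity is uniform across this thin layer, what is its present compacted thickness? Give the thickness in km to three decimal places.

Porosity at 1.6 km: n = 0.52·exp(−0.52×1.6) = 0.2263
Solid-volume conservation: h(1−n) = h₀(1−n₀) ⇒ h = h₀·(1−n₀)/(1−n)
h = 0.059 × (1 − 0.52)/(1 − 0.2263) = 0.059 × 0.6204 = 0.0366 km

0.037 km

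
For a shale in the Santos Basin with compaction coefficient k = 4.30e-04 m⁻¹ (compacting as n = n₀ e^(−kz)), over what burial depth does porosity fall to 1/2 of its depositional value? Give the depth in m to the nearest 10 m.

1610 m

Working in km (1 km = 1000 m; k in km⁻¹ = k in m⁻¹ × 1000):
n/n₀ = 1/2 ⇒ exp(−k·z) = 1/2 ⇒ z = ln(2) / k
z = 0.6931 / 0.43 = 1.612 km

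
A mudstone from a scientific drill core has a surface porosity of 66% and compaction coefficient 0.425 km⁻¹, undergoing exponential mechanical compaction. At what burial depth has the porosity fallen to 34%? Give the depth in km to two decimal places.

1.56 km

Invert Athy's law: Z = ln(phi₀/phi) / c
Z = ln(0.66/0.34) / 0.425 = ln(1.941) / 0.425 = 0.6633 / 0.425 = 1.561 km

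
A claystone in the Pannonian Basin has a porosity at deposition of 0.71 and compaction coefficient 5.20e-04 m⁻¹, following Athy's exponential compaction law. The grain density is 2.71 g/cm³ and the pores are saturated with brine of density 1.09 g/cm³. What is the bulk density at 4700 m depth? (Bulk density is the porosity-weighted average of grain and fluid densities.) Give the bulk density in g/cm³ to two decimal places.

Working in km (1 km = 1000 m; β in km⁻¹ = β in m⁻¹ × 1000):
Porosity at depth: phi = 0.71·exp(−0.52×4.7) = 0.71×0.0868 = 0.0616
Bulk density: ρ_b = (1−phi)ρ_g + phi·ρ_f = 0.9384×2.71 + 0.0616×1.09
       = 2.543 + 0.067 = 2.610 g/cm³

2.61 g/cm³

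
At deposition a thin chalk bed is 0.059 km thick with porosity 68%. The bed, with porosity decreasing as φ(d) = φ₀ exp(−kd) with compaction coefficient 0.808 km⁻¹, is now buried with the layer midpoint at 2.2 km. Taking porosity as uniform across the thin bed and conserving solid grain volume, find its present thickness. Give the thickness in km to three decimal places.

0.021 km

Porosity at 2.2 km: φ = 0.68·exp(−0.808×2.2) = 0.1149
Solid-volume conservation: h(1−φ) = h₀(1−φ₀) ⇒ h = h₀·(1−φ₀)/(1−φ)
h = 0.059 × (1 − 0.68)/(1 − 0.1149) = 0.059 × 0.3616 = 0.0213 km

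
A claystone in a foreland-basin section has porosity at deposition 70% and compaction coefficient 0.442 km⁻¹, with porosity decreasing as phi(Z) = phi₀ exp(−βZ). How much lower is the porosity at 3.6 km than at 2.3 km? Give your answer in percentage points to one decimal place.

11.1 percentage points

phi(2.3) = 0.7·e^(−0.442×2.3) = 0.2533
phi(3.6) = 0.7·e^(−0.442×3.6) = 0.1426
Δphi = 0.2533 − 0.1426 = 0.1107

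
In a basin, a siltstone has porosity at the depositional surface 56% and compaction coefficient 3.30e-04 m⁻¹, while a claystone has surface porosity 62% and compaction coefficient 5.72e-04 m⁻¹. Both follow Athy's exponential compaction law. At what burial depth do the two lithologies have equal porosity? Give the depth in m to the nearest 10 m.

Working in km (1 km = 1000 m; β in km⁻¹ = β in m⁻¹ × 1000):
Set n₀ₐ e^(−βₐd) = n₀ᵦ e^(−βᵦd) ⇒ ln(n₀ₐ/n₀ᵦ) = (βₐ − βᵦ)·d
d = ln(0.56/0.62) / (0.33 − 0.572) = -0.1018 / -0.242 = 0.421 km

420 m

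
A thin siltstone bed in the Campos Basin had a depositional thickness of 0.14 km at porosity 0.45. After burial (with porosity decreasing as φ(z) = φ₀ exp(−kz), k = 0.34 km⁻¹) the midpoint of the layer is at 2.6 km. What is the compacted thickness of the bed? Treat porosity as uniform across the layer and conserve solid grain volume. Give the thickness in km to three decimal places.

Porosity at 2.6 km: φ = 0.45·exp(−0.34×2.6) = 0.1859
Solid-volume conservation: h(1−φ) = h₀(1−φ₀) ⇒ h = h₀·(1−φ₀)/(1−φ)
h = 0.14 × (1 − 0.45)/(1 − 0.1859) = 0.14 × 0.6756 = 0.0946 km

0.095 km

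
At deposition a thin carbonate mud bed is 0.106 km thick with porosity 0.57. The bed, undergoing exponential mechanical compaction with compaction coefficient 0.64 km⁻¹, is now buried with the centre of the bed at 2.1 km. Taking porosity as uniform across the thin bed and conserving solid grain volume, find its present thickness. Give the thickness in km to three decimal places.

0.054 km

Porosity at 2.1 km: n = 0.57·exp(−0.64×2.1) = 0.1487
Solid-volume conservation: h(1−n) = h₀(1−n₀) ⇒ h = h₀·(1−n₀)/(1−n)
h = 0.106 × (1 − 0.57)/(1 − 0.1487) = 0.106 × 0.5051 = 0.0535 km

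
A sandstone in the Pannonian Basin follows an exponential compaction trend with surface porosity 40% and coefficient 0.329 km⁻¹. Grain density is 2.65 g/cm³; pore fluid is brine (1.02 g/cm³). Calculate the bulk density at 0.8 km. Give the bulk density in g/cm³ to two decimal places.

2.15 g/cm³

Porosity at depth: φ = 0.4·exp(−0.329×0.8) = 0.4×0.7686 = 0.3074
Bulk density: ρ_b = (1−φ)ρ_g + φ·ρ_f = 0.6926×2.65 + 0.3074×1.02
       = 1.835 + 0.314 = 2.149 g/cm³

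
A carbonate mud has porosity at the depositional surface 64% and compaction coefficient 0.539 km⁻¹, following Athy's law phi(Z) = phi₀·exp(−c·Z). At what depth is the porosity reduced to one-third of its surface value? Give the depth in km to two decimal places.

2.04 km

phi/phi₀ = 1/3 ⇒ exp(−c·Z) = 1/3 ⇒ Z = ln(3) / c
Z = 1.0986 / 0.539 = 2.038 km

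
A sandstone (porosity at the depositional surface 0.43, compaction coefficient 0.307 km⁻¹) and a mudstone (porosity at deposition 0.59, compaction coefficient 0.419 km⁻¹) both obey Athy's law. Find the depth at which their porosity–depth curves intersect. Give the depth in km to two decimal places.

2.82 km

Set n₀ₐ e^(−kₐZ) = n₀ᵦ e^(−kᵦZ) ⇒ ln(n₀ₐ/n₀ᵦ) = (kₐ − kᵦ)·Z
Z = ln(0.43/0.59) / (0.307 − 0.419) = -0.3163 / -0.112 = 2.824 km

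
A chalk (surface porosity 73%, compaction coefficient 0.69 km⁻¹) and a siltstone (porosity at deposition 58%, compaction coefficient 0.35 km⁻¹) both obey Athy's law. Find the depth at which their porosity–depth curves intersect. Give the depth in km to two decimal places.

0.68 km

Set φ₀ₐ e^(−cₐz) = φ₀ᵦ e^(−cᵦz) ⇒ ln(φ₀ₐ/φ₀ᵦ) = (cₐ − cᵦ)·z
z = ln(0.73/0.58) / (0.69 − 0.35) = 0.2300 / 0.34 = 0.677 km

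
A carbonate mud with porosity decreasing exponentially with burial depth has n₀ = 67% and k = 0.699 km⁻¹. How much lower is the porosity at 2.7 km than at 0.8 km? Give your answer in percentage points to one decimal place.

n(0.8) = 0.67·e^(−0.699×0.8) = 0.3830
n(2.7) = 0.67·e^(−0.699×2.7) = 0.1015
Δn = 0.3830 − 0.1015 = 0.2815

28.2 percentage points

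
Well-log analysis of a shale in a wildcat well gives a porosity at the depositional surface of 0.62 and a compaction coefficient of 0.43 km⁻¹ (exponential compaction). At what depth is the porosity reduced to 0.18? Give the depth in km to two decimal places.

2.88 km

Invert Athy's law: z = ln(phi₀/phi) / k
z = ln(0.62/0.18) / 0.43 = ln(3.444) / 0.43 = 1.2368 / 0.43 = 2.876 km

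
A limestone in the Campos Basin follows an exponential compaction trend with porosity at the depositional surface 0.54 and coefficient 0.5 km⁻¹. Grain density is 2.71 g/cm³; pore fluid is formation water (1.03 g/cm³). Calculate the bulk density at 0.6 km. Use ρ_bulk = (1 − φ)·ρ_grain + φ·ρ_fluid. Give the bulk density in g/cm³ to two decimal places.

Porosity at depth: n = 0.54·exp(−0.5×0.6) = 0.54×0.7408 = 0.4000
Bulk density: ρ_b = (1−n)ρ_g + n·ρ_f = 0.6000×2.71 + 0.4000×1.03
       = 1.626 + 0.412 = 2.038 g/cm³

2.04 g/cm³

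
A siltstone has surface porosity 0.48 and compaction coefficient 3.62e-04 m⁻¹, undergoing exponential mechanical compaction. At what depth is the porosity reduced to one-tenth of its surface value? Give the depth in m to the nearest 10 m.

Working in km (1 km = 1000 m; k in km⁻¹ = k in m⁻¹ × 1000):
n/n₀ = 1/10 ⇒ exp(−k·z) = 1/10 ⇒ z = ln(10) / k
z = 2.3026 / 0.362 = 6.361 km

6360 m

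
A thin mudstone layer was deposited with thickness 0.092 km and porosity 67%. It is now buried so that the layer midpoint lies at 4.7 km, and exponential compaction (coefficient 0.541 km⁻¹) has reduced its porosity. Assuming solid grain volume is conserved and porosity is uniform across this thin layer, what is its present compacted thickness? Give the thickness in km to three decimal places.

0.032 km

Porosity at 4.7 km: phi = 0.67·exp(−0.541×4.7) = 0.0527
Solid-volume conservation: h(1−phi) = h₀(1−phi₀) ⇒ h = h₀·(1−phi₀)/(1−phi)
h = 0.092 × (1 − 0.67)/(1 − 0.0527) = 0.092 × 0.3484 = 0.0320 km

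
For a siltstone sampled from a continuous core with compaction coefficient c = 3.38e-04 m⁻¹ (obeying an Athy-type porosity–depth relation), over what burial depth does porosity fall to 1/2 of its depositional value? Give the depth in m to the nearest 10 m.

2050 m

Working in km (1 km = 1000 m; c in km⁻¹ = c in m⁻¹ × 1000):
n/n₀ = 1/2 ⇒ exp(−c·Z) = 1/2 ⇒ Z = ln(2) / c
Z = 0.6931 / 0.338 = 2.051 km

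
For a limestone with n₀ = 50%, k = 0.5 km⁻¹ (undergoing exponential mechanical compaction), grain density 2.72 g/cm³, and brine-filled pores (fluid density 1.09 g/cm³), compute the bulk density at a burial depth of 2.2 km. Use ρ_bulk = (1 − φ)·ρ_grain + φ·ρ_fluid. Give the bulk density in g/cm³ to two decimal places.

2.45 g/cm³

Porosity at depth: n = 0.5·exp(−0.5×2.2) = 0.5×0.3329 = 0.1664
Bulk density: ρ_b = (1−n)ρ_g + n·ρ_f = 0.8336×2.72 + 0.1664×1.09
       = 2.267 + 0.181 = 2.449 g/cm³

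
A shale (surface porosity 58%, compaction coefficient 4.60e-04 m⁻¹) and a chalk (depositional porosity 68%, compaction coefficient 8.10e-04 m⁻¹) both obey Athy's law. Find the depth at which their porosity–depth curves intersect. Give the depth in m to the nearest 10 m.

Working in km (1 km = 1000 m; c in km⁻¹ = c in m⁻¹ × 1000):
Set φ₀ₐ e^(−cₐz) = φ₀ᵦ e^(−cᵦz) ⇒ ln(φ₀ₐ/φ₀ᵦ) = (cₐ − cᵦ)·z
z = ln(0.58/0.68) / (0.46 − 0.81) = -0.1591 / -0.35 = 0.454 km

450 m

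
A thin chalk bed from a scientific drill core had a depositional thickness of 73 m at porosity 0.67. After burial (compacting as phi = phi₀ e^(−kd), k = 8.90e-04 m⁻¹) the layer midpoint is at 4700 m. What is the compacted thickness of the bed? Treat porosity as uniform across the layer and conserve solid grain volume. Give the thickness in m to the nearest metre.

Working in km (1 km = 1000 m; k in km⁻¹ = k in m⁻¹ × 1000):
Porosity at 4.7 km: phi = 0.67·exp(−0.89×4.7) = 0.0102
Solid-volume conservation: h(1−phi) = h₀(1−phi₀) ⇒ h = h₀·(1−phi₀)/(1−phi)
h = 0.073 × (1 − 0.67)/(1 − 0.0102) = 0.073 × 0.3334 = 0.0243 km

24 m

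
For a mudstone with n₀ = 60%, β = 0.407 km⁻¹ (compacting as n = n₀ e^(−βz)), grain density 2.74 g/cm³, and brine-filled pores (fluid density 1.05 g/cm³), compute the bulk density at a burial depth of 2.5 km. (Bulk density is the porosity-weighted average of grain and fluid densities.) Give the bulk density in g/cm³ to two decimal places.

Porosity at depth: n = 0.6·exp(−0.407×2.5) = 0.6×0.3615 = 0.2169
Bulk density: ρ_b = (1−n)ρ_g + n·ρ_f = 0.7831×2.74 + 0.2169×1.05
       = 2.146 + 0.228 = 2.373 g/cm³

2.37 g/cm³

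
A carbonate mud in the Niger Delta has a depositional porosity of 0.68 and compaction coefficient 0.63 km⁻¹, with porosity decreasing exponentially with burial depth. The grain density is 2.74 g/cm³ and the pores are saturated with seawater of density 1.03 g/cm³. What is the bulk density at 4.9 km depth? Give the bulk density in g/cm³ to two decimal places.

Porosity at depth: n = 0.68·exp(−0.63×4.9) = 0.68×0.0456 = 0.0310
Bulk density: ρ_b = (1−n)ρ_g + n·ρ_f = 0.9690×2.74 + 0.0310×1.03
       = 2.655 + 0.032 = 2.687 g/cm³

2.69 g/cm³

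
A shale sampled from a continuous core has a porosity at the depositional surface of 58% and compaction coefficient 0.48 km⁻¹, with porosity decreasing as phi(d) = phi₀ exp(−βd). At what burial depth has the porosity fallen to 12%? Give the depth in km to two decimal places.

Invert Athy's law: d = ln(phi₀/phi) / β
d = ln(0.58/0.12) / 0.48 = ln(4.833) / 0.48 = 1.5755 / 0.48 = 3.282 km

3.28 km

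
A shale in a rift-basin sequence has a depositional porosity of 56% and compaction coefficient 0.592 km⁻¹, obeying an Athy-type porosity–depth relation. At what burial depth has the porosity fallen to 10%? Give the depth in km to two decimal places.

2.91 km

Invert Athy's law: z = ln(φ₀/φ) / k
z = ln(0.56/0.1) / 0.592 = ln(5.6) / 0.592 = 1.7228 / 0.592 = 2.910 km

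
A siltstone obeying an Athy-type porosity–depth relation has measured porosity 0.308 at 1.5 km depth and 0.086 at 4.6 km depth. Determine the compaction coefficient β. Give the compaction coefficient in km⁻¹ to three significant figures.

0.412 km⁻¹

Athy: n(d) = n₀ e^(−βd) ⇒ n₁/n₂ = e^{β(d₂−d₁)} ⇒ β = ln(n₁/n₂)/(d₂−d₁)
β = ln(0.308/0.086) / (4.6 − 1.5) = ln(3.581) / 3.1 = 1.2758 / 3.1 = 0.4115 km⁻¹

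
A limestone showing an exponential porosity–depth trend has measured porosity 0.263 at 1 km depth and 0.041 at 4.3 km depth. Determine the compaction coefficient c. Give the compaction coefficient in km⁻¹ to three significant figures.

Athy: phi(d) = phi₀ e^(−cd) ⇒ phi₁/phi₂ = e^{c(d₂−d₁)} ⇒ c = ln(phi₁/phi₂)/(d₂−d₁)
c = ln(0.263/0.041) / (4.3 − 1) = ln(6.415) / 3.3 = 1.8586 / 3.3 = 0.5632 km⁻¹

0.563 km⁻¹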